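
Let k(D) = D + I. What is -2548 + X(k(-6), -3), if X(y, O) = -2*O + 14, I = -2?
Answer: -2528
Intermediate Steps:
k(D) = -2 + D (k(D) = D - 2 = -2 + D)
X(y, O) = 14 - 2*O
-2548 + X(k(-6), -3) = -2548 + (14 - 2*(-3)) = -2548 + (14 + 6) = -2548 + 20 = -2528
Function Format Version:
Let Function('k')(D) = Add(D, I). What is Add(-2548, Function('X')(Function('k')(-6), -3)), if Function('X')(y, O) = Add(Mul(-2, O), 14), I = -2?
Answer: -2528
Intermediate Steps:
Function('k')(D) = Add(-2, D) (Function('k')(D) = Add(D, -2) = Add(-2, D))
Function('X')(y, O) = Add(14, Mul(-2, O))
Add(-2548, Function('X')(Function('k')(-6), -3)) = Add(-2548, Add(14, Mul(-2, -3))) = Add(-2548, Add(14, 6)) = Add(-2548, 20) = -2528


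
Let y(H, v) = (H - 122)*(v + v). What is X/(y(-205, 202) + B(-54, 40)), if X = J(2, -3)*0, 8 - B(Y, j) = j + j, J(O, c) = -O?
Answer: 0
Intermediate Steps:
y(H, v) = 2*v*(-122 + H) (y(H, v) = (-122 + H)*(2*v) = 2*v*(-122 + H))
B(Y, j) = 8 - 2*j (B(Y, j) = 8 - (j + j) = 8 - 2*j)
X = 0 (X = -1*2*0 = -2*0 = 0)
X/(y(-205, 202) + B(-54, 40)) = 0/(2*202*(-122 - 205) + (8 - 2*40)) = 0/(2*202*(-327) + (8 - 80)) = 0/(-132108 - 72) = 0/(-132180) = -1/132180*0 = 0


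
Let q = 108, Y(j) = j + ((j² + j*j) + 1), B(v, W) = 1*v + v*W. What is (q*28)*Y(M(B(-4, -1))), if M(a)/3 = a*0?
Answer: 3024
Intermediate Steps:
B(v, W) = v + W*v
M(a) = 0 (M(a) = 3*(a*0) = 3*0 = 0)
Y(j) = 1 + j + 2*j² (Y(j) = j + ((j² + j²) + 1) = j + (2*j² + 1) = j + (1 + 2*j²) = 1 + j + 2*j²)
(q*28)*Y(M(B(-4, -1))) = (108*28)*(1 + 0 + 2*0²) = 3024*(1 + 0 + 2*0) = 3024*(1 + 0 + 0) = 3024*1 = 3024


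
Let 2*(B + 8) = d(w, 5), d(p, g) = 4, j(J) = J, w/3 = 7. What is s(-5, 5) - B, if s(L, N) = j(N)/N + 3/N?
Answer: 38/5 ≈ 7.6000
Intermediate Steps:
w = 21 (w = 3*7 = 21)
B = -6 (B = -8 + (1/2)*4 = -8 + 2 = -6)
s(L, N) = 1 + 3/N (s(L, N) = N/N + 3/N = 1 + 3/N)
s(-5, 5) - B = (3 + 5)/5 - 1*(-6) = (1/5)*8 + 6 = 8/5 + 6 = 38/5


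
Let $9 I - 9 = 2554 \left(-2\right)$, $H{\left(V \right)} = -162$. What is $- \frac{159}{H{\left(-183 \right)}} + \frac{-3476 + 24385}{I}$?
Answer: $- \frac{9891527}{275346} \approx -35.924$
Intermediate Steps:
$I = - \frac{5099}{9}$ ($I = 1 + \frac{2554 \left(-2\right)}{9} = 1 + \frac{1}{9} \left(-5108\right) = 1 - \frac{5108}{9} = - \frac{5099}{9} \approx -566.56$)
$- \frac{159}{H{\left(-183 \right)}} + \frac{-3476 + 24385}{I} = - \frac{159}{-162} + \frac{-3476 + 24385}{- \frac{5099}{9}} = \left(-159\right) \left(- \frac{1}{162}\right) + 20909 \left(- \frac{9}{5099}\right) = \frac{53}{54} - \frac{188181}{5099} = - \frac{9891527}{275346}$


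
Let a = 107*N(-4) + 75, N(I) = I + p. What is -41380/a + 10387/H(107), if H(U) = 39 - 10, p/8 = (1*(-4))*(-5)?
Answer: 172958809/486243 ≈ 355.70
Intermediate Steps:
p = 160 (p = 8*((1*(-4))*(-5)) = 8*(-4*(-5)) = 8*20 = 160)
H(U) = 29
N(I) = 160 + I (N(I) = I + 160 = 160 + I)
a = 16767 (a = 107*(160 - 4) + 75 = 107*156 + 75 = 16692 + 75 = 16767)
-41380/a + 10387/H(107) = -41380/16767 + 10387/29 = 172958809/486243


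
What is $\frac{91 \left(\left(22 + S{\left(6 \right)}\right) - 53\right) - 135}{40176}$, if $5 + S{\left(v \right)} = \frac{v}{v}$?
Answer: $- \frac{415}{5022} \approx -0.082636$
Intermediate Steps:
$S{\left(v \right)} = -4$ ($S{\left(v \right)} = -5 + \frac{v}{v} = -5 + 1 = -4$)
$\frac{91 \left(\left(22 + S{\left(6 \right)}\right) - 53\right) - 135}{40176} = \frac{91 \left(\left(22 - 4\right) - 53\right) - 135}{40176} = \left(91 \left(18 - 53\right) - 135\right) \frac{1}{40176} = \left(91 \left(-35\right) - 135\right) \frac{1}{40176} = \left(-3185 - 135\right) \frac{1}{40176} = \left(-3320\right) \frac{1}{40176} = - \frac{415}{5022}$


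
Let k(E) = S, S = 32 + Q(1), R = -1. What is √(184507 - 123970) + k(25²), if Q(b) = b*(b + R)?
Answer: 32 + √60537 ≈ 278.04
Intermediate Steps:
Q(b) = b*(-1 + b) (Q(b) = b*(b - 1) = b*(-1 + b))
S = 32 (S = 32 + 1*(-1 + 1) = 32 + 1*0 = 32 + 0 = 32)
k(E) = 32
√(184507 - 123970) + k(25²) = √(184507 - 123970) + 32 = √60537 + 32 = 32 + √60537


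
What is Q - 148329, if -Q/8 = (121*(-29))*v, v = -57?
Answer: -1748433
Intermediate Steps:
Q = -1600104 (Q = -8*121*(-29)*(-57) = -(-28072)*(-57) = -8*200013 = -1600104)
Q - 148329 = -1600104 - 148329 = -1748433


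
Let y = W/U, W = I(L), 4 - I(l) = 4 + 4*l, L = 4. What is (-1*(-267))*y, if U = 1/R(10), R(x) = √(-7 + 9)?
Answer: -4272*√2 ≈ -6041.5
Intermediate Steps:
R(x) = √2
I(l) = -4*l (I(l) = 4 - (4 + 4*l) = 4 + (-4 - 4*l) = -4*l)
W = -16 (W = -4*4 = -16)
U = √2/2 (U = 1/(√2) = √2/2 ≈ 0.70711)
y = -16*√2 ≈ -22.627
(-1*(-267))*y = (-1*(-267))*(-16*√2) = 267*(-16*√2) = -4272*√2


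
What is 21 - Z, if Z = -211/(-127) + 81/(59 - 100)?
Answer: 110983/5207 ≈ 21.314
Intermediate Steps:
Z = -1636/5207 (Z = -211*(-1/127) + 81/(-41) = 211/127 + 81*(-1/41) = 211/127 - 81/41 = -1636/5207 ≈ -0.31419)
21 - Z = 21 - 1*(-1636/5207) = 21 + 1636/5207 = 110983/5207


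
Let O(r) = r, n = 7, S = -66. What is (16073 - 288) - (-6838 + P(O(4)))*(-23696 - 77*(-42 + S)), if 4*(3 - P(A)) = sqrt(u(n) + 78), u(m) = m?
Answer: -105106515 - 3845*sqrt(85) ≈ -1.0514e+8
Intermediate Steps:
P(A) = 3 - sqrt(85)/4 (P(A) = 3 - sqrt(7 + 78)/4 = 3 - sqrt(85)/4)
(16073 - 288) - (-6838 + P(O(4)))*(-23696 - 77*(-42 + S)) = (16073 - 288) - (-6838 + (3 - sqrt(85)/4))*(-23696 - 77*(-42 - 66)) = 15785 - (-6835 - sqrt(85)/4)*(-23696 - 77*(-108)) = 15785 - (-6835 - sqrt(85)/4)*(-23696 + 8316) = 15785 - (-6835 - sqrt(85)/4)*(-15380) = 15785 - (105122300 + 3845*sqrt(85)) = 15785 + (-105122300 - 3845*sqrt(85)) = -105106515 - 3845*sqrt(85)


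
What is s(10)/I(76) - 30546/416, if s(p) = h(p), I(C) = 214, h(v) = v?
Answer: -1633171/22256 ≈ -73.381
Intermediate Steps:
s(p) = p
s(10)/I(76) - 30546/416 = 10/214 - 30546/416 = 10*(1/214) - 30546*1/416 = 5/107 - 15273/208 = -1633171/22256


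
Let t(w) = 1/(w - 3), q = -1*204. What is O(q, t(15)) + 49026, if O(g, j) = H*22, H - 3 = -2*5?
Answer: 48872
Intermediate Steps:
H = -7 (H = 3 - 2*5 = 3 - 10 = -7)
q = -204
t(w) = 1/(-3 + w)
O(g, j) = -154 (O(g, j) = -7*22 = -154)
O(q, t(15)) + 49026 = -154 + 49026 = 48872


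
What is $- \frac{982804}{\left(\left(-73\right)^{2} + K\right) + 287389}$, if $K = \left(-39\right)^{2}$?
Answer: $- \frac{982804}{294239} \approx -3.3402$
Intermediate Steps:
$K = 1521$
$- \frac{982804}{\left(\left(-73\right)^{2} + K\right) + 287389} = - \frac{982804}{\left(\left(-73\right)^{2} + 1521\right) + 287389} = - \frac{982804}{\left(5329 + 1521\right) + 287389} = - \frac{982804}{6850 + 287389} = - \frac{982804}{294239}$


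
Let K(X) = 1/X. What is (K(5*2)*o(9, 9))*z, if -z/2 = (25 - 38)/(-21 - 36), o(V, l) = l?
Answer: -39/95 ≈ -0.41053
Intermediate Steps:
z = -26/57 (z = -2*(25 - 38)/(-21 - 36) = -(-26)/(-57) = -(-26)*(-1)/57 = -2*13/57 = -26/57 ≈ -0.45614)
(K(5*2)*o(9, 9))*z = (9/(5*2))*(-26/57) = (9/10)*(-26/57) = -39/95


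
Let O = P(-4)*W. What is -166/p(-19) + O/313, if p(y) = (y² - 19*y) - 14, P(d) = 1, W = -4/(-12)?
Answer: -25861/110802 ≈ -0.23340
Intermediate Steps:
W = ⅓ (W = -4*(-1/12) = ⅓ ≈ 0.33333)
p(y) = -14 + y² - 19*y
O = ⅓ (O = 1*(⅓) = ⅓ ≈ 0.33333)
-166/p(-19) + O/313 = -166/(-14 + (-19)² - 19*(-19)) + (⅓)/313 = -166/(-14 + 361 + 361) + (⅓)*(1/313) = -166/708 + 1/939 = -166*1/708 + 1/939 = -83/354 + 1/939 = -25861/110802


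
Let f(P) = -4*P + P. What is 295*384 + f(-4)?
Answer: 113292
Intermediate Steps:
f(P) = -3*P
295*384 + f(-4) = 295*384 - 3*(-4) = 113280 + 12 = 113292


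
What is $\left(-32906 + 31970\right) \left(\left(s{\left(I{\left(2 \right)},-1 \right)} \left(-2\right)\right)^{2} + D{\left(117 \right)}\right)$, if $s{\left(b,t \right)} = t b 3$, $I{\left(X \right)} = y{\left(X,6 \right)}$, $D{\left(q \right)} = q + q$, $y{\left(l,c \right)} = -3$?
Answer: $-522288$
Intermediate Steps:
$D{\left(q \right)} = 2 q$
$I{\left(X \right)} = -3$
$s{\left(b,t \right)} = 3 b t$ ($s{\left(b,t \right)} = b t 3 = 3 b t$)
$\left(-32906 + 31970\right) \left(\left(s{\left(I{\left(2 \right)},-1 \right)} \left(-2\right)\right)^{2} + D{\left(117 \right)}\right) = \left(-32906 + 31970\right) \left(\left(3 \left(-3\right) \left(-1\right) \left(-2\right)\right)^{2} + 2 \cdot 117\right) = - 936 \left(\left(9 \left(-2\right)\right)^{2} + 234\right) = - 936 \left(\left(-18\right)^{2} + 234\right) = - 936 \left(324 + 234\right) = \left(-936\right) 558 = -522288$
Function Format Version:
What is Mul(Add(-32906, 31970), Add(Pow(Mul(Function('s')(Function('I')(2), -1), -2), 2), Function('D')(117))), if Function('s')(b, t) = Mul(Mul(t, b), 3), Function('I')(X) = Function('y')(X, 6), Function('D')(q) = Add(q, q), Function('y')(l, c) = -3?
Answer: -522288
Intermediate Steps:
Function('D')(q) = Mul(2, q)
Function('I')(X) = -3
Function('s')(b, t) = Mul(3, b, t) (Function('s')(b, t) = Mul(Mul(b, t), 3) = Mul(3, b, t))
Mul(Add(-32906, 31970), Add(Pow(Mul(Function('s')(Function('I')(2), -1), -2), 2), Function('D')(117))) = Mul(Add(-32906, 31970), Add(Pow(Mul(Mul(3, -3, -1), -2), 2), Mul(2, 117))) = Mul(-936, Add(Pow(Mul(9, -2), 2), 234)) = Mul(-936, Add(Pow(-18, 2), 234)) = Mul(-936, Add(324, 234)) = Mul(-936, 558) = -522288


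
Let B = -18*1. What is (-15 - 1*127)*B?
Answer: 2556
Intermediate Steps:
B = -18
(-15 - 1*127)*B = (-15 - 1*127)*(-18) = (-15 - 127)*(-18) = -142*(-18) = 2556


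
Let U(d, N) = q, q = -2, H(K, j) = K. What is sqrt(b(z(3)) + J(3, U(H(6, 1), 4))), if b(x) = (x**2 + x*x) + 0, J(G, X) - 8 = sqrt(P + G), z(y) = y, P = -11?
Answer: sqrt(26 + 2*I*sqrt(2)) ≈ 5.1065 + 0.27694*I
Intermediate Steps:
U(d, N) = -2
J(G, X) = 8 + sqrt(-11 + G)
b(x) = 2*x**2 (b(x) = (x**2 + x**2) + 0 = 2*x**2 + 0 = 2*x**2)
sqrt(b(z(3)) + J(3, U(H(6, 1), 4))) = sqrt(2*3**2 + (8 + sqrt(-11 + 3))) = sqrt(2*9 + (8 + sqrt(-8))) = sqrt(18 + (8 + 2*I*sqrt(2))) = sqrt(26 + 2*I*sqrt(2))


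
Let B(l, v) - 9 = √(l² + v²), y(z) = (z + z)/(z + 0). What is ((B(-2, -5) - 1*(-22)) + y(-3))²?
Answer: (33 + √29)² ≈ 1473.4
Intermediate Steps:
y(z) = 2 (y(z) = (2*z)/z = 2)
B(l, v) = 9 + √(l² + v²)
((B(-2, -5) - 1*(-22)) + y(-3))² = (((9 + √((-2)² + (-5)²)) - 1*(-22)) + 2)² = (((9 + √(4 + 25)) + 22) + 2)² = (((9 + √29) + 22) + 2)² = ((31 + √29) + 2)² = (33 + √29)²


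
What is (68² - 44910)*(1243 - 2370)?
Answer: 45402322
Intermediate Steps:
(68² - 44910)*(1243 - 2370) = (4624 - 44910)*(-1127) = -40286*(-1127) = 45402322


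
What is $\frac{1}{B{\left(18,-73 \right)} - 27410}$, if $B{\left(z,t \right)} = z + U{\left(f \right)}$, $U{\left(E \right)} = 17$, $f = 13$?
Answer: $- \frac{1}{27375} \approx -3.653 \cdot 10^{-5}$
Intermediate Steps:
$B{\left(z,t \right)} = 17 + z$ ($B{\left(z,t \right)} = z + 17 = 17 + z$)
$\frac{1}{B{\left(18,-73 \right)} - 27410} = \frac{1}{\left(17 + 18\right) - 27410} = \frac{1}{35 - 27410} = \frac{1}{-27375} = - \frac{1}{27375}$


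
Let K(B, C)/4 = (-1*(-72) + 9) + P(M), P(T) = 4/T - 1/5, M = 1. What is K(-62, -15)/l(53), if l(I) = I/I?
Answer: 1696/5 ≈ 339.20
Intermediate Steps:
P(T) = -⅕ + 4/T (P(T) = 4/T - 1*⅕ = 4/T - ⅕ = -⅕ + 4/T)
K(B, C) = 1696/5 (K(B, C) = 4*((-1*(-72) + 9) + (⅕)*(20 - 1*1)/1) = 4*((72 + 9) + (⅕)*1*(20 - 1)) = 4*(81 + (⅕)*1*19) = 4*(81 + 19/5) = 4*(424/5) = 1696/5)
l(I) = 1
K(-62, -15)/l(53) = (1696/5)/1 = (1696/5)*1 = 1696/5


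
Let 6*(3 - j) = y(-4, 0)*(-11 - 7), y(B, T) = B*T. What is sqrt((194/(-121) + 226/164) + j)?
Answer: 3*sqrt(250838)/902 ≈ 1.6658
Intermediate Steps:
j = 3 (j = 3 - (-4*0)*(-11 - 7)/6 = 3 - 0*(-18) = 3 - 1/6*0 = 3 + 0 = 3)
sqrt((194/(-121) + 226/164) + j) = sqrt((194/(-121) + 226/164) + 3) = sqrt((194*(-1/121) + 226*(1/164)) + 3) = sqrt((-194/121 + 113/82) + 3) = sqrt(-2235/9922 + 3) = sqrt(27531/9922) = 3*sqrt(250838)/902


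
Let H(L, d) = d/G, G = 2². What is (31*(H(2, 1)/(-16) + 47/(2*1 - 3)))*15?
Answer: -1399185/64 ≈ -21862.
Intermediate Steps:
G = 4
H(L, d) = d/4
(31*(H(2, 1)/(-16) + 47/(2*1 - 3)))*15 = (31*(((¼)*1)/(-16) + 47/(2*1 - 3)))*15 = (31*((¼)*(-1/16) + 47/(2 - 3)))*15 = (31*(-1/64 + 47/(-1)))*15 = (31*(-1/64 + 47*(-1)))*15 = (31*(-1/64 - 47))*15 = (31*(-3009/64))*15 = -93279/64*15 = -1399185/64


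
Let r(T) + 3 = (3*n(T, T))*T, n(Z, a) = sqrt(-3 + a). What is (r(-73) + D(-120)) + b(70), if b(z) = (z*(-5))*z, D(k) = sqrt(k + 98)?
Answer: -24503 + I*sqrt(22) - 438*I*sqrt(19) ≈ -24503.0 - 1904.5*I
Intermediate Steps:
D(k) = sqrt(98 + k)
b(z) = -5*z**2 (b(z) = (-5*z)*z = -5*z**2)
r(T) = -3 + 3*T*sqrt(-3 + T) (r(T) = -3 + (3*sqrt(-3 + T))*T = -3 + 3*T*sqrt(-3 + T))
(r(-73) + D(-120)) + b(70) = ((-3 + 3*(-73)*sqrt(-3 - 73)) + sqrt(98 - 120)) - 5*70**2 = ((-3 + 3*(-73)*sqrt(-76)) + sqrt(-22)) - 5*4900 = ((-3 + 3*(-73)*(2*I*sqrt(19))) + I*sqrt(22)) - 24500 = ((-3 - 438*I*sqrt(19)) + I*sqrt(22)) - 24500 = (-3 + I*sqrt(22) - 438*I*sqrt(19)) - 24500 = -24503 + I*sqrt(22) - 438*I*sqrt(19)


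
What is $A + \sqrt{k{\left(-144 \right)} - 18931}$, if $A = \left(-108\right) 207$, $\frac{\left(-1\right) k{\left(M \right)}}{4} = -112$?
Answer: $-22356 + i \sqrt{18483} \approx -22356.0 + 135.95 i$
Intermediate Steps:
$k{\left(M \right)} = 448$ ($k{\left(M \right)} = \left(-4\right) \left(-112\right) = 448$)
$A = -22356$
$A + \sqrt{k{\left(-144 \right)} - 18931} = -22356 + \sqrt{448 - 18931} = -22356 + \sqrt{-18483} = -22356 + i \sqrt{18483}$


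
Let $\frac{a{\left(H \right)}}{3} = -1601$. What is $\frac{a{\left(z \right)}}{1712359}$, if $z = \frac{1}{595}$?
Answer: $- \frac{4803}{1712359} \approx -0.0028049$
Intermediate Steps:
$z = \frac{1}{595} \approx 0.0016807$
$a{\left(H \right)} = -4803$ ($a{\left(H \right)} = 3 \left(-1601\right) = -4803$)
$\frac{a{\left(z \right)}}{1712359} = - \frac{4803}{1712359}$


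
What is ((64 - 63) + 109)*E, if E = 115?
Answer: 12650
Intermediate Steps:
((64 - 63) + 109)*E = ((64 - 63) + 109)*115 = (1 + 109)*115 = 110*115 = 12650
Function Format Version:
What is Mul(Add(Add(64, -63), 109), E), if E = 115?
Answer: 12650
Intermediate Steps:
Mul(Add(Add(64, -63), 109), E) = Mul(Add(Add(64, -63), 109), 115) = Mul(Add(1, 109), 115) = Mul(110, 115) = 12650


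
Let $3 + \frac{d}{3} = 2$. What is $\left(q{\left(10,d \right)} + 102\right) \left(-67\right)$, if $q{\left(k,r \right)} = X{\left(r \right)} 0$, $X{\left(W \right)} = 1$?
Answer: $-6834$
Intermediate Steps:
$d = -3$ ($d = -9 + 3 \cdot 2 = -9 + 6 = -3$)
$q{\left(k,r \right)} = 0$ ($q{\left(k,r \right)} = 1 \cdot 0 = 0$)
$\left(q{\left(10,d \right)} + 102\right) \left(-67\right) = \left(0 + 102\right) \left(-67\right) = 102 \left(-67\right) = -6834$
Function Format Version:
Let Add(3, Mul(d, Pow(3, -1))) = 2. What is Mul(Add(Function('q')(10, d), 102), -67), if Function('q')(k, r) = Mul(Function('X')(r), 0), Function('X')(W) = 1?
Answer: -6834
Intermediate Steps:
d = -3 (d = Add(-9, Mul(3, 2)) = Add(-9, 6) = -3)
Function('q')(k, r) = 0 (Function('q')(k, r) = Mul(1, 0) = 0)
Mul(Add(Function('q')(10, d), 102), -67) = Mul(Add(0, 102), -67) = Mul(102, -67) = -6834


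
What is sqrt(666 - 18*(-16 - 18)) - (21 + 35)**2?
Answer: -3136 + 3*sqrt(142) ≈ -3100.3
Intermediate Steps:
sqrt(666 - 18*(-16 - 18)) - (21 + 35)**2 = sqrt(666 - 18*(-34)) - 1*56**2 = sqrt(666 + 612) - 1*3136 = sqrt(1278) - 3136 = 3*sqrt(142) - 3136 = -3136 + 3*sqrt(142)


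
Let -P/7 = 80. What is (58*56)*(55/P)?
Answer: -319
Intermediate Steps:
P = -560 (P = -7*80 = -560)
(58*56)*(55/P) = (58*56)*(55/(-560)) = 3248*(55*(-1/560)) = 3248*(-11/112) = -319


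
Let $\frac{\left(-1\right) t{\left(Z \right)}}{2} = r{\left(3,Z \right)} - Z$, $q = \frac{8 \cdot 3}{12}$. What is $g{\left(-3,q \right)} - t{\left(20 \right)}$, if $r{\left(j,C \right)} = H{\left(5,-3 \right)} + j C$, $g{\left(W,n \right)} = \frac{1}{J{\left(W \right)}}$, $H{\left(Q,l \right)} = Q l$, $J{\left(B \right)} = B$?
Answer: $\frac{149}{3} \approx 49.667$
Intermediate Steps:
$q = 2$ ($q = 24 \cdot \frac{1}{12} = 2$)
$g{\left(W,n \right)} = \frac{1}{W}$
$r{\left(j,C \right)} = -15 + C j$ ($r{\left(j,C \right)} = 5 \left(-3\right) + j C = -15 + C j$)
$t{\left(Z \right)} = 30 - 4 Z$ ($t{\left(Z \right)} = - 2 \left(\left(-15 + Z 3\right) - Z\right) = - 2 \left(\left(-15 + 3 Z\right) - Z\right) = - 2 \left(-15 + 2 Z\right) = 30 - 4 Z$)
$g{\left(-3,q \right)} - t{\left(20 \right)} = \frac{1}{-3} - \left(30 - 80\right) = - \frac{1}{3} - \left(30 - 80\right) = - \frac{1}{3} - -50 = - \frac{1}{3} + 50 = \frac{149}{3}$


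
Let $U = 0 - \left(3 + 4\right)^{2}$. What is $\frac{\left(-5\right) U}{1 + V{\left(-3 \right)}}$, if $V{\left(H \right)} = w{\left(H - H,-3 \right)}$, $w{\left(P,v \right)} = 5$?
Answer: $\frac{245}{6} \approx 40.833$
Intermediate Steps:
$V{\left(H \right)} = 5$
$U = -49$ ($U = 0 - 7^{2} = 0 - 49 = -49$)
$\frac{\left(-5\right) U}{1 + V{\left(-3 \right)}} = \frac{\left(-5\right) \left(-49\right)}{1 + 5} = \frac{245}{6}$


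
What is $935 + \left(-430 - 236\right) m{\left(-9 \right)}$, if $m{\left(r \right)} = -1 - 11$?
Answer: $8927$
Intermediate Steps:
$m{\left(r \right)} = -12$ ($m{\left(r \right)} = -1 - 11 = -12$)
$935 + \left(-430 - 236\right) m{\left(-9 \right)} = 935 + \left(-430 - 236\right) \left(-12\right) = 935 - -7992 = 935 + 7992 = 8927$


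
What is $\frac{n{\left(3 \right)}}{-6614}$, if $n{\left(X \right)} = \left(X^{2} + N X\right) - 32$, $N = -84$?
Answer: $\frac{275}{6614} \approx 0.041578$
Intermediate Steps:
$n{\left(X \right)} = -32 + X^{2} - 84 X$ ($n{\left(X \right)} = \left(X^{2} - 84 X\right) - 32 = -32 + X^{2} - 84 X$)
$\frac{n{\left(3 \right)}}{-6614} = \frac{-32 + 3^{2} - 252}{-6614} = \left(-32 + 9 - 252\right) \left(- \frac{1}{6614}\right) = \left(-275\right) \left(- \frac{1}{6614}\right) = \frac{275}{6614}$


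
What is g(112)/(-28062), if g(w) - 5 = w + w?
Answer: -229/28062 ≈ -0.0081605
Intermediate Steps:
g(w) = 5 + 2*w (g(w) = 5 + (w + w) = 5 + 2*w)
g(112)/(-28062) = (5 + 2*112)/(-28062) = (5 + 224)*(-1/28062) = 229*(-1/28062) = -229/28062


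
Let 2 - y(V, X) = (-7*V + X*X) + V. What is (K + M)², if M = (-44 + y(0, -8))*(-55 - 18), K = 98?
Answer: 61402896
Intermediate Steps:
y(V, X) = 2 - X² + 6*V (y(V, X) = 2 - ((-7*V + X*X) + V) = 2 - ((-7*V + X²) + V) = 2 - ((X² - 7*V) + V) = 2 - (X² - 6*V) = 2 + (-X² + 6*V) = 2 - X² + 6*V)
M = 7738 (M = (-44 + (2 - 1*(-8)² + 6*0))*(-55 - 18) = (-44 + (2 - 1*64 + 0))*(-73) = (-44 + (2 - 64 + 0))*(-73) = (-44 - 62)*(-73) = -106*(-73) = 7738)
(K + M)² = (98 + 7738)² = 7836² = 61402896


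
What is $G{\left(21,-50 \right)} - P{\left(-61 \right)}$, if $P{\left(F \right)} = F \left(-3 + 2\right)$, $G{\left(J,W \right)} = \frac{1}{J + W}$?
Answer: $- \frac{1770}{29} \approx -61.034$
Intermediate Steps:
$P{\left(F \right)} = - F$ ($P{\left(F \right)} = F \left(-1\right) = - F$)
$G{\left(21,-50 \right)} - P{\left(-61 \right)} = \frac{1}{21 - 50} - \left(-1\right) \left(-61\right) = \frac{1}{-29} - 61 = - \frac{1}{29} - 61 = - \frac{1770}{29}$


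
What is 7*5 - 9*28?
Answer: -217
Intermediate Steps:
7*5 - 9*28 = 35 - 252 = -217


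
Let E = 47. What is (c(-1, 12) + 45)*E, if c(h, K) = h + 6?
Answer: 2350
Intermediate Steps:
c(h, K) = 6 + h
(c(-1, 12) + 45)*E = ((6 - 1) + 45)*47 = (5 + 45)*47 = 50*47 = 2350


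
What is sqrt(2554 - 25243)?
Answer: 3*I*sqrt(2521) ≈ 150.63*I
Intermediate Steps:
sqrt(2554 - 25243) = sqrt(-22689) = 3*I*sqrt(2521)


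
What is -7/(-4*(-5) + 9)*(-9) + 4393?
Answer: 127460/29 ≈ 4395.2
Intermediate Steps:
-7/(-4*(-5) + 9)*(-9) + 4393 = -7/(20 + 9)*(-9) + 4393 = -7/29*(-9) + 4393 = 63/29 + 4393 = 127460/29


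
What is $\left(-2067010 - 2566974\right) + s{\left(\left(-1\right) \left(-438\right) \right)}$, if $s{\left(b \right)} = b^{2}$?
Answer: $-4442140$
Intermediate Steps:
$\left(-2067010 - 2566974\right) + s{\left(\left(-1\right) \left(-438\right) \right)} = \left(-2067010 - 2566974\right) + \left(\left(-1\right) \left(-438\right)\right)^{2} = -4633984 + 438^{2} = -4633984 + 191844 = -4442140$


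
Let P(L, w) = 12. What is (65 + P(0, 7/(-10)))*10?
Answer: 770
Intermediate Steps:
(65 + P(0, 7/(-10)))*10 = (65 + 12)*10 = 77*10 = 770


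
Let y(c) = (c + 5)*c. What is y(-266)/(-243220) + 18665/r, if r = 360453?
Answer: -10242554339/43834689330 ≈ -0.23366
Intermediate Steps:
y(c) = c*(5 + c) (y(c) = (5 + c)*c = c*(5 + c))
y(-266)/(-243220) + 18665/r = -266*(5 - 266)/(-243220) + 18665/360453 = -266*(-261)*(-1/243220) + 18665*(1/360453) = 69426*(-1/243220) + 18665/360453 = -34713/121610 + 18665/360453 = -10242554339/43834689330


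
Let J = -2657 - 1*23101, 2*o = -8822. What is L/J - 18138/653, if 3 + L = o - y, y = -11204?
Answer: -235816237/8409987 ≈ -28.040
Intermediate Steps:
o = -4411 (o = (½)*(-8822) = -4411)
J = -25758 (J = -2657 - 23101 = -25758)
L = 6790 (L = -3 + (-4411 - 1*(-11204)) = -3 + (-4411 + 11204) = -3 + 6793 = 6790)
L/J - 18138/653 = 6790/(-25758) - 18138/653 = 6790*(-1/25758) - 18138*1/653 = -3395/12879 - 18138/653 = -235816237/8409987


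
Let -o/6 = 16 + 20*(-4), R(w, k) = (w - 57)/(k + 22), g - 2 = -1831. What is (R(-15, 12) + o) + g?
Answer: -24601/17 ≈ -1447.1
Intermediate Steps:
g = -1829 (g = 2 - 1831 = -1829)
R(w, k) = (-57 + w)/(22 + k)
o = 384 (o = -6*(16 + 20*(-4)) = -6*(16 - 80) = -6*(-64) = 384)
(R(-15, 12) + o) + g = ((-57 - 15)/(22 + 12) + 384) - 1829 = (-72/34 + 384) - 1829 = ((1/34)*(-72) + 384) - 1829 = (-36/17 + 384) - 1829 = 6492/17 - 1829 = -24601/17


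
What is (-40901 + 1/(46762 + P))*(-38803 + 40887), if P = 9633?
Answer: -4806979187096/56395 ≈ -8.5238e+7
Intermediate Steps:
(-40901 + 1/(46762 + P))*(-38803 + 40887) = (-40901 + 1/(46762 + 9633))*(-38803 + 40887) = (-40901 + 1/56395)*2084 = -2306611894/56395*2084 = -4806979187096/56395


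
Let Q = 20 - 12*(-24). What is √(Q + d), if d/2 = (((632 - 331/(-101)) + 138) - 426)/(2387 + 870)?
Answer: 3*√3705843372338/328957 ≈ 17.556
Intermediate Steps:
d = 70150/328957 (d = 2*((((632 - 331/(-101)) + 138) - 426)/(2387 + 870)) = 2*((((632 - 331*(-1/101)) + 138) - 426)/3257) = 2*((((632 + 331/101) + 138) - 426)*(1/3257)) = 2*(((64163/101 + 138) - 426)*(1/3257)) = 2*((78101/101 - 426)*(1/3257)) = 2*((35075/101)*(1/3257)) = 2*(35075/328957) = 70150/328957 ≈ 0.21325)
Q = 308 (Q = 20 + 288 = 308)
√(Q + d) = √(308 + 70150/328957) = √(101388906/328957) = 3*√3705843372338/328957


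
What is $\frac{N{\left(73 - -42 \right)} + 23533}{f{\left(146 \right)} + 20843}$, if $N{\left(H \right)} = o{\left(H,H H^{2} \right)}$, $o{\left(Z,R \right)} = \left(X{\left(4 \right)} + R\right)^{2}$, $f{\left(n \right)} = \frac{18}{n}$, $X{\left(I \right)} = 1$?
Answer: $\frac{168853659656357}{1521548} \approx 1.1097 \cdot 10^{8}$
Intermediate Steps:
$o{\left(Z,R \right)} = \left(1 + R\right)^{2}$
$N{\left(H \right)} = \left(1 + H^{3}\right)^{2}$ ($N{\left(H \right)} = \left(1 + H H^{2}\right)^{2} = \left(1 + H^{3}\right)^{2}$)
$\frac{N{\left(73 - -42 \right)} + 23533}{f{\left(146 \right)} + 20843} = \frac{\left(1 + \left(73 - -42\right)^{3}\right)^{2} + 23533}{\frac{18}{146} + 20843} = \frac{\left(1 + \left(73 + 42\right)^{3}\right)^{2} + 23533}{18 \cdot \frac{1}{146} + 20843} = \frac{\left(1 + 115^{3}\right)^{2} + 23533}{\frac{9}{73} + 20843} = \frac{\left(1 + 1520875\right)^{2} + 23533}{\frac{1521548}{73}} = \left(1520876^{2} + 23533\right) \frac{73}{1521548} = \left(2313063807376 + 23533\right) \frac{73}{1521548} = 2313063830909 \cdot \frac{73}{1521548} = \frac{168853659656357}{1521548}$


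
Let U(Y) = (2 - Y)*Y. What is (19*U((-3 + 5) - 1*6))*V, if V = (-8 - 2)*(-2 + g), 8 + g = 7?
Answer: -13680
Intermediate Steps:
g = -1 (g = -8 + 7 = -1)
U(Y) = Y*(2 - Y)
V = 30 (V = (-8 - 2)*(-2 - 1) = -10*(-3) = 30)
(19*U((-3 + 5) - 1*6))*V = (19*(((-3 + 5) - 1*6)*(2 - ((-3 + 5) - 1*6))))*30 = (19*((2 - 6)*(2 - (2 - 6))))*30 = (19*(-4*(2 - 1*(-4))))*30 = (19*(-4*(2 + 4)))*30 = (19*(-4*6))*30 = (19*(-24))*30 = -456*30 = -13680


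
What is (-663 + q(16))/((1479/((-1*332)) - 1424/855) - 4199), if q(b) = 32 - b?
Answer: 183657420/1193665453 ≈ 0.15386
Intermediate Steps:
(-663 + q(16))/((1479/((-1*332)) - 1424/855) - 4199) = (-663 + (32 - 1*16))/((1479/((-1*332)) - 1424/855) - 4199) = (-663 + (32 - 16))/((1479/(-332) - 1424*1/855) - 4199) = (-663 + 16)/((1479*(-1/332) - 1424/855) - 4199) = -647/((-1479/332 - 1424/855) - 4199) = -647/(-1737313/283860 - 4199) = -647/(-1193665453/283860) = -647*(-283860/1193665453) = 183657420/1193665453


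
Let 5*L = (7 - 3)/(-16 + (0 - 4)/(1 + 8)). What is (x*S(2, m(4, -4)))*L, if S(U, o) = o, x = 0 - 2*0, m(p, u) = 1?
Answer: 0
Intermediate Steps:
x = 0 (x = 0 + 0 = 0)
L = -9/185 (L = ((7 - 3)/(-16 + (0 - 4)/(1 + 8)))/5 = (4/(-16 - 4/9))/5 = (4/(-148/9))/5 = (4*(-9/148))/5 = (1/5)*(-9/37) = -9/185 ≈ -0.048649)
(x*S(2, m(4, -4)))*L = (0*1)*(-9/185) = 0*(-9/185) = 0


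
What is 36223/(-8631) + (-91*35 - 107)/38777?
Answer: -1433032523/334684287 ≈ -4.2817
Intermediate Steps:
36223/(-8631) + (-91*35 - 107)/38777 = 36223*(-1/8631) + (-3185 - 107)*(1/38777) = -36223/8631 - 3292*1/38777 = -36223/8631 - 3292/38777 = -1433032523/334684287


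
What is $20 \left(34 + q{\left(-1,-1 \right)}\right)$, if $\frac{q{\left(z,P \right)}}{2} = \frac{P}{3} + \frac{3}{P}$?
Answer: $\frac{1640}{3} \approx 546.67$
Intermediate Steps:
$q{\left(z,P \right)} = \frac{6}{P} + \frac{2 P}{3}$ ($q{\left(z,P \right)} = 2 \left(\frac{P}{3} + \frac{3}{P}\right) = 2 \left(\frac{3}{P} + \frac{P}{3}\right) = \frac{6}{P} + \frac{2 P}{3}$)
$20 \left(34 + q{\left(-1,-1 \right)}\right) = 20 \left(34 + \left(\frac{6}{-1} + \frac{2}{3} \left(-1\right)\right)\right) = 20 \left(34 + \left(6 \left(-1\right) - \frac{2}{3}\right)\right) = 20 \left(34 - \frac{20}{3}\right) = 20 \cdot \frac{82}{3} = \frac{1640}{3}$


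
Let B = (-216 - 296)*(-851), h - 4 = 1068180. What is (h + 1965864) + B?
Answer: 3469760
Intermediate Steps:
h = 1068184 (h = 4 + 1068180 = 1068184)
B = 435712 (B = -512*(-851) = 435712)
(h + 1965864) + B = (1068184 + 1965864) + 435712 = 3034048 + 435712 = 3469760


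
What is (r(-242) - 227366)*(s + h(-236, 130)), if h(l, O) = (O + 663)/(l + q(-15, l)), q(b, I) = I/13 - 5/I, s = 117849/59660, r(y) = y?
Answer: 3030819898206838/11628912285 ≈ 2.6063e+5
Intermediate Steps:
s = 117849/59660 (s = 117849*(1/59660) = 117849/59660 ≈ 1.9753)
q(b, I) = -5/I + I/13 (q(b, I) = I*(1/13) - 5/I = I/13 - 5/I = -5/I + I/13)
h(l, O) = (663 + O)/(-5/l + 14*l/13) (h(l, O) = (O + 663)/(l + (-5/l + l/13)) = (663 + O)/(-5/l + 14*l/13))
(r(-242) - 227366)*(s + h(-236, 130)) = (-242 - 227366)*(117849/59660 + 13*(-236)*(663 + 130)/(-65 + 14*(-236)²)) = -227608*(117849/59660 + 13*(-236)*793/(-65 + 14*55696)) = -227608*(117849/59660 + 13*(-236)*793/(-65 + 779744)) = -227608*(117849/59660 + 13*(-236)*793/779679) = -227608*(117849/59660 + 13*(-236)*(1/779679)*793) = -227608*(117849/59660 - 2432924/779679) = -227608*(-53263855369/46515649140) = 3030819898206838/11628912285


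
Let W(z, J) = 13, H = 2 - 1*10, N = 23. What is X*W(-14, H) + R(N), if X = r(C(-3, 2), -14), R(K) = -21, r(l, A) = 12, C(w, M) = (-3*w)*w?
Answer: 135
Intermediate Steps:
C(w, M) = -3*w²
H = -8 (H = 2 - 10 = -8)
X = 12
X*W(-14, H) + R(N) = 12*13 - 21 = 156 - 21 = 135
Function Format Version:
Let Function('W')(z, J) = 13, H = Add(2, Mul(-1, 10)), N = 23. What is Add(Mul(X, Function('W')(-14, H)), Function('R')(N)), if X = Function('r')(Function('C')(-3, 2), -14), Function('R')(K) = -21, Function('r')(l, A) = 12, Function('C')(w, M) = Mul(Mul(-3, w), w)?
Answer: 135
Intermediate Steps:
Function('C')(w, M) = Mul(-3, Pow(w, 2))
H = -8 (H = Add(2, -10) = -8)
X = 12
Add(Mul(X, Function('W')(-14, H)), Function('R')(N)) = Add(Mul(12, 13), -21) = Add(156, -21) = 135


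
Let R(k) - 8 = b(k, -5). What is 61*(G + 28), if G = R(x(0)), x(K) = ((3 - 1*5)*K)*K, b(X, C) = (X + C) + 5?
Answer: 2196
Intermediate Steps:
b(X, C) = 5 + C + X (b(X, C) = (C + X) + 5 = 5 + C + X)
x(K) = -2*K² (x(K) = ((3 - 5)*K)*K = (-2*K)*K = -2*K²)
R(k) = 8 + k (R(k) = 8 + (5 - 5 + k) = 8 + k)
G = 8 (G = 8 - 2*0² = 8 - 2*0 = 8 + 0 = 8)
61*(G + 28) = 61*(8 + 28) = 61*36 = 2196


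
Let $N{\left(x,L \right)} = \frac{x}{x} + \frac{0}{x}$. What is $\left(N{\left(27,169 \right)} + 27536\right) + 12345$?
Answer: $39882$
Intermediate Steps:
$N{\left(x,L \right)} = 1$ ($N{\left(x,L \right)} = 1 + 0 = 1$)
$\left(N{\left(27,169 \right)} + 27536\right) + 12345 = \left(1 + 27536\right) + 12345 = 27537 + 12345 = 39882$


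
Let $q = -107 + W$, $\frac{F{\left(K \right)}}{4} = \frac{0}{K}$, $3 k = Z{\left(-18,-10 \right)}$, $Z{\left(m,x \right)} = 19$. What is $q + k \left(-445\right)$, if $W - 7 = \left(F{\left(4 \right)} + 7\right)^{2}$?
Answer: $- \frac{8608}{3} \approx -2869.3$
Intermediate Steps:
$k = \frac{19}{3}$ ($k = \frac{1}{3} \cdot 19 = \frac{19}{3} \approx 6.3333$)
$F{\left(K \right)} = 0$ ($F{\left(K \right)} = 4 \frac{0}{K} = 4 \cdot 0 = 0$)
$W = 56$ ($W = 7 + \left(0 + 7\right)^{2} = 7 + 7^{2} = 7 + 49 = 56$)
$q = -51$ ($q = -107 + 56 = -51$)
$q + k \left(-445\right) = -51 + \frac{19}{3} \left(-445\right) = -51 - \frac{8455}{3} = - \frac{8608}{3}$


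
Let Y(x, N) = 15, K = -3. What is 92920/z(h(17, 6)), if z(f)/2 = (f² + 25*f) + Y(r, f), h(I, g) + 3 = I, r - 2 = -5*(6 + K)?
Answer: 46460/561 ≈ 82.816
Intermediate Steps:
r = -13 (r = 2 - 5*(6 - 3) = 2 - 5*3 = 2 - 15 = -13)
h(I, g) = -3 + I
z(f) = 30 + 2*f² + 50*f (z(f) = 2*((f² + 25*f) + 15) = 2*(15 + f² + 25*f) = 30 + 2*f² + 50*f)
92920/z(h(17, 6)) = 92920/(30 + 2*(-3 + 17)² + 50*(-3 + 17)) = 92920/(30 + 2*14² + 50*14) = 92920/(30 + 2*196 + 700) = 92920/(30 + 392 + 700) = 92920/1122 = 92920*(1/1122) = 46460/561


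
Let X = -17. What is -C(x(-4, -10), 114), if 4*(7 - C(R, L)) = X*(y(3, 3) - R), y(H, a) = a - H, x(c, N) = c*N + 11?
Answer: 839/4 ≈ 209.75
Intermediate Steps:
x(c, N) = 11 + N*c (x(c, N) = N*c + 11 = 11 + N*c)
C(R, L) = 7 - 17*R/4 (C(R, L) = 7 - (-17)*((3 - 1*3) - R)/4 = 7 - (-17)*((3 - 3) - R)/4 = 7 - (-17)*(0 - R)/4 = 7 - (-17)*(-R)/4 = 7 - 17*R/4)
-C(x(-4, -10), 114) = -(7 - 17*(11 - 10*(-4))/4) = -(7 - 17*(11 + 40)/4) = -(7 - 17/4*51) = -(7 - 867/4) = -1*(-839/4) = 839/4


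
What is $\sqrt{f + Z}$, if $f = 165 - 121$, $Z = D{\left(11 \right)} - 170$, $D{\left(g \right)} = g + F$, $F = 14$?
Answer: $i \sqrt{101} \approx 10.05 i$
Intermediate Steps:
$D{\left(g \right)} = 14 + g$ ($D{\left(g \right)} = g + 14 = 14 + g$)
$Z = -145$ ($Z = \left(14 + 11\right) - 170 = 25 - 170 = -145$)
$f = 44$ ($f = 165 - 121 = 44$)
$\sqrt{f + Z} = \sqrt{44 - 145} = \sqrt{-101} = i \sqrt{101}$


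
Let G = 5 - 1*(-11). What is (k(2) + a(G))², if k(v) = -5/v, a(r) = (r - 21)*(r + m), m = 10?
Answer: 70225/4 ≈ 17556.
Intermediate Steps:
G = 16 (G = 5 + 11 = 16)
a(r) = (-21 + r)*(10 + r) (a(r) = (r - 21)*(r + 10) = (-21 + r)*(10 + r))
(k(2) + a(G))² = (-5/2 + (-210 + 16² - 11*16))² = (-5*½ + (-210 + 256 - 176))² = (-5/2 - 130)² = (-265/2)² = 70225/4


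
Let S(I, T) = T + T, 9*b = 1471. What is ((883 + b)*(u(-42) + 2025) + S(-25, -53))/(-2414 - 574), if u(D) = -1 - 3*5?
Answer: -4729952/6723 ≈ -703.55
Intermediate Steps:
b = 1471/9 (b = (⅑)*1471 = 1471/9 ≈ 163.44)
S(I, T) = 2*T
u(D) = -16 (u(D) = -1 - 15 = -16)
((883 + b)*(u(-42) + 2025) + S(-25, -53))/(-2414 - 574) = ((883 + 1471/9)*(-16 + 2025) + 2*(-53))/(-2414 - 574) = ((9418/9)*2009 - 106)/(-2988) = (18920762/9 - 106)*(-1/2988) = (18919808/9)*(-1/2988) = -4729952/6723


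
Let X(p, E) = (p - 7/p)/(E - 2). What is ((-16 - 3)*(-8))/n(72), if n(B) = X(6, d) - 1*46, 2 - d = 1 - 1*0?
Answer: -912/305 ≈ -2.9902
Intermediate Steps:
d = 1 (d = 2 - (1 - 1*0) = 2 - (1 + 0) = 2 - 1*1 = 2 - 1 = 1)
X(p, E) = (p - 7/p)/(-2 + E)
n(B) = -305/6 (n(B) = (-7 + 6²)/(6*(-2 + 1)) - 1*46 = (⅙)*(-7 + 36)/(-1) - 46 = (⅙)*(-1)*29 - 46 = -29/6 - 46 = -305/6)
((-16 - 3)*(-8))/n(72) = ((-16 - 3)*(-8))/(-305/6) = -19*(-8)*(-6/305) = 152*(-6/305) = -912/305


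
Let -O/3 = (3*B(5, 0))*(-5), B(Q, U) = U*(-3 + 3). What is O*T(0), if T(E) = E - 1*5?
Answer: 0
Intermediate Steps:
B(Q, U) = 0 (B(Q, U) = U*0 = 0)
T(E) = -5 + E (T(E) = E - 5 = -5 + E)
O = 0 (O = -3*3*0*(-5) = -0*(-5) = -3*0 = 0)
O*T(0) = 0*(-5 + 0) = 0*(-5) = 0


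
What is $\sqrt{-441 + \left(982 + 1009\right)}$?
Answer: $5 \sqrt{62} \approx 39.37$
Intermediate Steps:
$\sqrt{-441 + \left(982 + 1009\right)} = \sqrt{-441 + 1991} = \sqrt{1550} = 5 \sqrt{62}$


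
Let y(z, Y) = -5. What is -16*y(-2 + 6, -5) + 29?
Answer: 109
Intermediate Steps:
-16*y(-2 + 6, -5) + 29 = -16*(-5) + 29 = 80 + 29 = 109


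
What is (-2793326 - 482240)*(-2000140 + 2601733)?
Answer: -1970557576638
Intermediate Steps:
(-2793326 - 482240)*(-2000140 + 2601733) = -3275566*601593 = -1970557576638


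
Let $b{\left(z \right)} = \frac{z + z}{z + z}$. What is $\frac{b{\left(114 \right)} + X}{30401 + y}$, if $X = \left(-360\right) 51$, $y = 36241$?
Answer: $- \frac{18359}{66642} \approx -0.27549$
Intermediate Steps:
$b{\left(z \right)} = 1$ ($b{\left(z \right)} = \frac{2 z}{2 z} = 2 z \frac{1}{2 z} = 1$)
$X = -18360$
$\frac{b{\left(114 \right)} + X}{30401 + y} = \frac{1 - 18360}{30401 + 36241} = - \frac{18359}{66642}$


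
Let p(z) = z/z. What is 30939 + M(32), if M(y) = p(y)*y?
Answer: 30971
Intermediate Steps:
p(z) = 1
M(y) = y (M(y) = 1*y = y)
30939 + M(32) = 30939 + 32 = 30971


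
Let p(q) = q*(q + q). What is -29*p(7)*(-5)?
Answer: 14210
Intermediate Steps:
p(q) = 2*q² (p(q) = q*(2*q) = 2*q²)
-29*p(7)*(-5) = -58*7²*(-5) = -58*49*(-5) = -29*98*(-5) = -2842*(-5) = 14210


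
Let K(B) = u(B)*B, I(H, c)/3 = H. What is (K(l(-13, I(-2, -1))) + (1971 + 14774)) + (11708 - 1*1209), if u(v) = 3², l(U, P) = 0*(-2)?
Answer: 27244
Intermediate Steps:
I(H, c) = 3*H
l(U, P) = 0
u(v) = 9
K(B) = 9*B
(K(l(-13, I(-2, -1))) + (1971 + 14774)) + (11708 - 1*1209) = (9*0 + (1971 + 14774)) + (11708 - 1*1209) = (0 + 16745) + (11708 - 1209) = 16745 + 10499 = 27244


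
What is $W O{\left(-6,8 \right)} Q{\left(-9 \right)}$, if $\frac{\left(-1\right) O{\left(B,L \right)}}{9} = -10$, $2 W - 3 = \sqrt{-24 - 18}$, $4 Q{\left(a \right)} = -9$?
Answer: $- \frac{1215}{4} - \frac{405 i \sqrt{42}}{4} \approx -303.75 - 656.17 i$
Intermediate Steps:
$Q{\left(a \right)} = - \frac{9}{4}$ ($Q{\left(a \right)} = \frac{1}{4} \left(-9\right) = - \frac{9}{4}$)
$W = \frac{3}{2} + \frac{i \sqrt{42}}{2}$ ($W = \frac{3}{2} + \frac{\sqrt{-24 - 18}}{2} = \frac{3}{2} + \frac{\sqrt{-42}}{2} = \frac{3}{2} + \frac{i \sqrt{42}}{2} \approx 1.5 + 3.2404 i$)
$O{\left(B,L \right)} = 90$ ($O{\left(B,L \right)} = \left(-9\right) \left(-10\right) = 90$)
$W O{\left(-6,8 \right)} Q{\left(-9 \right)} = \left(\frac{3}{2} + \frac{i \sqrt{42}}{2}\right) 90 \left(- \frac{9}{4}\right) = \left(135 + 45 i \sqrt{42}\right) \left(- \frac{9}{4}\right) = - \frac{1215}{4} - \frac{405 i \sqrt{42}}{4}$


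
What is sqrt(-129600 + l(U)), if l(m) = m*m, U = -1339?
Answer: sqrt(1663321) ≈ 1289.7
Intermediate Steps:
l(m) = m**2
sqrt(-129600 + l(U)) = sqrt(-129600 + (-1339)**2) = sqrt(-129600 + 1792921) = sqrt(1663321)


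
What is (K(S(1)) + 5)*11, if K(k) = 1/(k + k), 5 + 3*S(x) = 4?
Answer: 77/2 ≈ 38.500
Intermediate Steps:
S(x) = -⅓ (S(x) = -5/3 + (⅓)*4 = -5/3 + 4/3 = -⅓)
K(k) = 1/(2*k)
(K(S(1)) + 5)*11 = (1/(2*(-⅓)) + 5)*11 = ((½)*(-3) + 5)*11 = (-3/2 + 5)*11 = (7/2)*11 = 77/2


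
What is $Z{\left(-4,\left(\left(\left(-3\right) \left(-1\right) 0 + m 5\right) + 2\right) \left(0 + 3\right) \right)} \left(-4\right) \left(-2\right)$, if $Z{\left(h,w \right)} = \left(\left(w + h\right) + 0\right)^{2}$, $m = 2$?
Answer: $8192$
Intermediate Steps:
$Z{\left(h,w \right)} = \left(h + w\right)^{2}$ ($Z{\left(h,w \right)} = \left(\left(h + w\right) + 0\right)^{2} = \left(h + w\right)^{2}$)
$Z{\left(-4,\left(\left(\left(-3\right) \left(-1\right) 0 + m 5\right) + 2\right) \left(0 + 3\right) \right)} \left(-4\right) \left(-2\right) = \left(-4 + \left(\left(\left(-3\right) \left(-1\right) 0 + 2 \cdot 5\right) + 2\right) \left(0 + 3\right)\right)^{2} \left(-4\right) \left(-2\right) = \left(-4 + \left(\left(3 \cdot 0 + 10\right) + 2\right) 3\right)^{2} \left(-4\right) \left(-2\right) = \left(-4 + \left(\left(0 + 10\right) + 2\right) 3\right)^{2} \left(-4\right) \left(-2\right) = \left(-4 + \left(10 + 2\right) 3\right)^{2} \left(-4\right) \left(-2\right) = \left(-4 + 12 \cdot 3\right)^{2} \left(-4\right) \left(-2\right) = \left(-4 + 36\right)^{2} \left(-4\right) \left(-2\right) = 32^{2} \left(-4\right) \left(-2\right) = 1024 \left(-4\right) \left(-2\right) = \left(-4096\right) \left(-2\right) = 8192$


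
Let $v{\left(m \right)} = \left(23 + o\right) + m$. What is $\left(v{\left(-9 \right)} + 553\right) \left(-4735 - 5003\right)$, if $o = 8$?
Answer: $-5599350$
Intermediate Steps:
$v{\left(m \right)} = 31 + m$ ($v{\left(m \right)} = \left(23 + 8\right) + m = 31 + m$)
$\left(v{\left(-9 \right)} + 553\right) \left(-4735 - 5003\right) = \left(\left(31 - 9\right) + 553\right) \left(-4735 - 5003\right) = \left(22 + 553\right) \left(-9738\right) = 575 \left(-9738\right) = -5599350$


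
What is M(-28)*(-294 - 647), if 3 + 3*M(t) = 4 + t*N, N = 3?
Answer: 78103/3 ≈ 26034.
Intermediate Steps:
M(t) = ⅓ + t (M(t) = -1 + (4 + t*3)/3 = -1 + (4 + 3*t)/3 = -1 + (4/3 + t) = ⅓ + t)
M(-28)*(-294 - 647) = (⅓ - 28)*(-294 - 647) = -83/3*(-941) = 78103/3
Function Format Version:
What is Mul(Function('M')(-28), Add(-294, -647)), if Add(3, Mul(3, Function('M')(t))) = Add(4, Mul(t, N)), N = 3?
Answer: Rational(78103, 3) ≈ 26034.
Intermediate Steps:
Function('M')(t) = Add(Rational(1, 3), t) (Function('M')(t) = Add(-1, Mul(Rational(1, 3), Add(4, Mul(t, 3)))) = Add(-1, Mul(Rational(1, 3), Add(4, Mul(3, t)))) = Add(-1, Add(Rational(4, 3), t)) = Add(Rational(1, 3), t))
Mul(Function('M')(-28), Add(-294, -647)) = Mul(Add(Rational(1, 3), -28), Add(-294, -647)) = Mul(Rational(-83, 3), -941) = Rational(78103, 3)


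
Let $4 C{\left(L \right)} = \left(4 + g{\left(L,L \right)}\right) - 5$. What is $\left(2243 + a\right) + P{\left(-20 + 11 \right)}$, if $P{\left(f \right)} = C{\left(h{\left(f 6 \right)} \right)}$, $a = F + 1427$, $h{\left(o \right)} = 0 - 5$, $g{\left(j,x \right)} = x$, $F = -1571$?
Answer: $\frac{4195}{2} \approx 2097.5$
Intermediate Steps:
$h{\left(o \right)} = -5$ ($h{\left(o \right)} = 0 - 5 = -5$)
$a = -144$ ($a = -1571 + 1427 = -144$)
$C{\left(L \right)} = - \frac{1}{4} + \frac{L}{4}$ ($C{\left(L \right)} = \frac{\left(4 + L\right) - 5}{4} = \frac{-1 + L}{4} = - \frac{1}{4} + \frac{L}{4}$)
$P{\left(f \right)} = - \frac{3}{2}$ ($P{\left(f \right)} = - \frac{1}{4} + \frac{1}{4} \left(-5\right) = - \frac{1}{4} - \frac{5}{4} = - \frac{3}{2}$)
$\left(2243 + a\right) + P{\left(-20 + 11 \right)} = \left(2243 - 144\right) - \frac{3}{2} = 2099 - \frac{3}{2} = \frac{4195}{2}$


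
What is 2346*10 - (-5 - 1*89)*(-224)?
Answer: 2404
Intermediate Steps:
2346*10 - (-5 - 1*89)*(-224) = 23460 - (-5 - 89)*(-224) = 23460 - (-94)*(-224) = 23460 - 1*21056 = 23460 - 21056 = 2404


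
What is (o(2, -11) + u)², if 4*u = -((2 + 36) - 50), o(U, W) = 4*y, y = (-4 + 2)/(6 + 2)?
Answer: 4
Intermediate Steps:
y = -¼ (y = -2/8 = -2*⅛ = -¼ ≈ -0.25000)
o(U, W) = -1 (o(U, W) = 4*(-¼) = -1)
u = 3 (u = (-((2 + 36) - 50))/4 = (-(38 - 50))/4 = (-1*(-12))/4 = (¼)*12 = 3)
(o(2, -11) + u)² = (-1 + 3)² = 2² = 4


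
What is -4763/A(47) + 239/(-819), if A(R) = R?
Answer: -3912130/38493 ≈ -101.63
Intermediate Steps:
-4763/A(47) + 239/(-819) = -4763/47 + 239/(-819) = -4763*1/47 + 239*(-1/819) = -4763/47 - 239/819 = -3912130/38493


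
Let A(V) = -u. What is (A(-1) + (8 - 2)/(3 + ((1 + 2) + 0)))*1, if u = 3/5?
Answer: ⅖ ≈ 0.40000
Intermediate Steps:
u = ⅗ (u = 3*(⅕) = ⅗ ≈ 0.60000)
A(V) = -⅗ (A(V) = -1*⅗ = -⅗)
(A(-1) + (8 - 2)/(3 + ((1 + 2) + 0)))*1 = (-⅗ + (8 - 2)/(3 + ((1 + 2) + 0)))*1 = (-⅗ + 6/(3 + (3 + 0)))*1 = (-⅗ + 6/(3 + 3))*1 = (-⅗ + 6/6)*1 = (-⅗ + 6*(⅙))*1 = (-⅗ + 1)*1 = (⅖)*1 = ⅖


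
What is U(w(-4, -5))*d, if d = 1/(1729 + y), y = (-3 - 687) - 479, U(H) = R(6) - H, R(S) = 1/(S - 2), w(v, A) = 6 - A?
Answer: -43/2240 ≈ -0.019196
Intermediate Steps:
R(S) = 1/(-2 + S)
U(H) = ¼ - H (U(H) = 1/(-2 + 6) - H = 1/4 - H = ¼ - H)
y = -1169 (y = -690 - 479 = -1169)
d = 1/560 (d = 1/(1729 - 1169) = 1/560 ≈ 0.0017857)
U(w(-4, -5))*d = (¼ - (6 - 1*(-5)))*(1/560) = (¼ - (6 + 5))*(1/560) = (¼ - 1*11)*(1/560) = (¼ - 11)*(1/560) = -43/4*1/560 = -43/2240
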